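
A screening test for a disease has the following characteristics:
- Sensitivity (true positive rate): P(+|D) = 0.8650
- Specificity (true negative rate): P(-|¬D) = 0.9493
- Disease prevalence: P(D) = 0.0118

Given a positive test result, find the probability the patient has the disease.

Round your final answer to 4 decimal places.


Let D = has disease, + = positive test

Given:
- P(D) = 0.0118 (prevalence)
- P(+|D) = 0.8650 (sensitivity)
- P(-|¬D) = 0.9493 (specificity)
- P(+|¬D) = 0.0507 (false positive rate = 1 - specificity)

Step 1: Find P(+)
P(+) = P(+|D)P(D) + P(+|¬D)P(¬D)
     = 0.8650 × 0.0118 + 0.0507 × 0.9882
     = 0.01020700 + 0.05010174
     = 0.06030874

Step 2: Apply Bayes' theorem for P(D|+)
P(D|+) = P(+|D)P(D) / P(+)
       = 0.01020700 / 0.06030874
       = 0.1692


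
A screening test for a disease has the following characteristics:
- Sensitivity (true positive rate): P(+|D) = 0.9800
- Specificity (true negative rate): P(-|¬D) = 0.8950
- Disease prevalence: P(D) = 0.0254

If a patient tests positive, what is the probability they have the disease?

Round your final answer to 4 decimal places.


Let D = has disease, + = positive test

Given:
- P(D) = 0.0254 (prevalence)
- P(+|D) = 0.9800 (sensitivity)
- P(-|¬D) = 0.8950 (specificity)
- P(+|¬D) = 0.1050 (false positive rate = 1 - specificity)

Step 1: Find P(+)
P(+) = P(+|D)P(D) + P(+|¬D)P(¬D)
     = 0.9800 × 0.0254 + 0.1050 × 0.9746
     = 0.02489200 + 0.10233300
     = 0.12722500

Step 2: Apply Bayes' theorem for P(D|+)
P(D|+) = P(+|D)P(D) / P(+)
       = 0.02489200 / 0.12722500
       = 0.1957


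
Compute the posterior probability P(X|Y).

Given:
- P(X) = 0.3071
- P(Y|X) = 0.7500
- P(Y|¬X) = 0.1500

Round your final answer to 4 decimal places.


Bayes' theorem: P(X|Y) = P(Y|X) × P(X) / P(Y)

Step 1: Calculate P(Y) using law of total probability
P(Y) = P(Y|X)P(X) + P(Y|¬X)P(¬X)
     = 0.7500 × 0.3071 + 0.1500 × 0.6929
     = 0.23032500 + 0.10393500
     = 0.33426000

Step 2: Apply Bayes' theorem
P(X|Y) = P(Y|X) × P(X) / P(Y)
       = 0.23032500 / 0.33426000
       = 0.6891


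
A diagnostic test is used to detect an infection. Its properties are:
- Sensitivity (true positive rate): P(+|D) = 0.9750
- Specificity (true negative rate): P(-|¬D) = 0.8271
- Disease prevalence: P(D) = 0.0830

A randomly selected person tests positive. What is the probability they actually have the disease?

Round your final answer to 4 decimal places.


Let D = has disease, + = positive test

Given:
- P(D) = 0.0830 (prevalence)
- P(+|D) = 0.9750 (sensitivity)
- P(-|¬D) = 0.8271 (specificity)
- P(+|¬D) = 0.1729 (false positive rate = 1 - specificity)

Step 1: Find P(+)
P(+) = P(+|D)P(D) + P(+|¬D)P(¬D)
     = 0.9750 × 0.0830 + 0.1729 × 0.9170
     = 0.08092500 + 0.15854930
     = 0.23947430

Step 2: Apply Bayes' theorem for P(D|+)
P(D|+) = P(+|D)P(D) / P(+)
       = 0.08092500 / 0.23947430
       = 0.3379


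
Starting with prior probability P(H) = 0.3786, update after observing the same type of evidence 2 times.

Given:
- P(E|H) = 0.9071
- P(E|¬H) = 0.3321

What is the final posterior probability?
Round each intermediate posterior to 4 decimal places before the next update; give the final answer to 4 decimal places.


Sequential Bayesian updating:

Initial prior: P(H) = 0.3786

Update 1:
  P(E) = 0.9071 × 0.3786 + 0.3321 × 0.6214 = 0.34342806 + 0.20636694 = 0.54979500
  P(H|E) = 0.34342806 / 0.54979500 = 0.6246

Update 2:
  P(E) = 0.9071 × 0.6246 + 0.3321 × 0.3754 = 0.56657466 + 0.12467034 = 0.69124500
  P(H|E) = 0.56657466 / 0.69124500 = 0.8196

Final posterior: 0.8196


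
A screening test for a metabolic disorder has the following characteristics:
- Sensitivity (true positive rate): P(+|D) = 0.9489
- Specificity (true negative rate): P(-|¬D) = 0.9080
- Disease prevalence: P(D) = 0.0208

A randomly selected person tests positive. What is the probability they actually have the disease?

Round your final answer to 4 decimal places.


Let D = has disease, + = positive test

Given:
- P(D) = 0.0208 (prevalence)
- P(+|D) = 0.9489 (sensitivity)
- P(-|¬D) = 0.9080 (specificity)
- P(+|¬D) = 0.0920 (false positive rate = 1 - specificity)

Step 1: Find P(+)
P(+) = P(+|D)P(D) + P(+|¬D)P(¬D)
     = 0.9489 × 0.0208 + 0.0920 × 0.9792
     = 0.01973712 + 0.09008640
     = 0.10982352

Step 2: Apply Bayes' theorem for P(D|+)
P(D|+) = P(+|D)P(D) / P(+)
       = 0.01973712 / 0.10982352
       = 0.1797


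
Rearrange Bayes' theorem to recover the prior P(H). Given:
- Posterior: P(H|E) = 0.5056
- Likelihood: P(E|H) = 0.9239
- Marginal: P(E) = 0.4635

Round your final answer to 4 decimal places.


From Bayes' theorem: P(H|E) = P(E|H) × P(H) / P(E)

Rearranging for P(H):
P(H) = P(H|E) × P(E) / P(E|H)
     = 0.5056 × 0.4635 / 0.9239
     = 0.23434560 / 0.9239
     = 0.2536


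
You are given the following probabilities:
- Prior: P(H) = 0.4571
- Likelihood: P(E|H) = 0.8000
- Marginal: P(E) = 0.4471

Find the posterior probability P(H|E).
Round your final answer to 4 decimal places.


Using Bayes' theorem:

P(H|E) = P(E|H) × P(H) / P(E)
       = 0.8000 × 0.4571 / 0.4471
       = 0.36568000 / 0.4471
       = 0.8179

The evidence strengthens our belief in H.
Prior: 0.4571 → Posterior: 0.8179


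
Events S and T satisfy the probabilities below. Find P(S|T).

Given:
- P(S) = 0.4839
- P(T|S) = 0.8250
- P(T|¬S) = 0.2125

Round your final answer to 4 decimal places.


Bayes' theorem: P(S|T) = P(T|S) × P(S) / P(T)

Step 1: Calculate P(T) using law of total probability
P(T) = P(T|S)P(S) + P(T|¬S)P(¬S)
     = 0.8250 × 0.4839 + 0.2125 × 0.5161
     = 0.39921750 + 0.10967125
     = 0.50888875

Step 2: Apply Bayes' theorem
P(S|T) = P(T|S) × P(S) / P(T)
       = 0.39921750 / 0.50888875
       = 0.7845


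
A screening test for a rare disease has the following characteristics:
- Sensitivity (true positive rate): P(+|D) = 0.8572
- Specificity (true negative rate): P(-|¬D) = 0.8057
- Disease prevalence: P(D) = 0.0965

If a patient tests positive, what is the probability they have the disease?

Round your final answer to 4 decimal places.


Let D = has disease, + = positive test

Given:
- P(D) = 0.0965 (prevalence)
- P(+|D) = 0.8572 (sensitivity)
- P(-|¬D) = 0.8057 (specificity)
- P(+|¬D) = 0.1943 (false positive rate = 1 - specificity)

Step 1: Find P(+)
P(+) = P(+|D)P(D) + P(+|¬D)P(¬D)
     = 0.8572 × 0.0965 + 0.1943 × 0.9035
     = 0.08271980 + 0.17555005
     = 0.25826985

Step 2: Apply Bayes' theorem for P(D|+)
P(D|+) = P(+|D)P(D) / P(+)
       = 0.08271980 / 0.25826985
       = 0.3203


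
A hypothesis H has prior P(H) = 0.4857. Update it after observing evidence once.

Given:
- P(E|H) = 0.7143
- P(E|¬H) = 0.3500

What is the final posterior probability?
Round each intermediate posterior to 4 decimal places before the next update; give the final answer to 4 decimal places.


Sequential Bayesian updating:

Initial prior: P(H) = 0.4857

Update 1:
  P(E) = 0.7143 × 0.4857 + 0.3500 × 0.5143 = 0.34693551 + 0.18000500 = 0.52694051
  P(H|E) = 0.34693551 / 0.52694051 = 0.6584

Final posterior: 0.6584


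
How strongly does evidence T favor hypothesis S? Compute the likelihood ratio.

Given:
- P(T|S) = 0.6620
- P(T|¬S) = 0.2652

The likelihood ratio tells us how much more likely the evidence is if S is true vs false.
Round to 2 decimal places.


Likelihood Ratio (LR) = P(T|S) / P(T|¬S)

LR = 0.6620 / 0.2652
   = 2.50

The evidence is 2.50 times more likely if S is true than if S is false.
Because LR exceeds 1, T is evidence for S.


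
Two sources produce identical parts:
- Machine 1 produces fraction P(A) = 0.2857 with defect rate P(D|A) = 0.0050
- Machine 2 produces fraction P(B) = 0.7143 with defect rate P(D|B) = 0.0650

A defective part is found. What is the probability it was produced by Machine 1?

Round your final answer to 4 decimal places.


Let A = from Machine 1, D = defective

Given:
- P(A) = 0.2857, P(B) = 0.7143
- P(D|A) = 0.0050, P(D|B) = 0.0650

Step 1: Find P(D)
P(D) = P(D|A)P(A) + P(D|B)P(B)
     = 0.0050 × 0.2857 + 0.0650 × 0.7143
     = 0.00142850 + 0.04642950
     = 0.04785800

Step 2: Apply Bayes' theorem
P(A|D) = P(D|A)P(A) / P(D)
       = 0.00142850 / 0.04785800
       = 0.0298


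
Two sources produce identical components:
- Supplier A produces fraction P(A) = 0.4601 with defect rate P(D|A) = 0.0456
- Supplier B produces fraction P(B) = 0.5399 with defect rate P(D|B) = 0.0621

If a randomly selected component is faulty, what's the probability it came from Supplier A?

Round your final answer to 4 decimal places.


Let A = from Supplier A, D = faulty

Given:
- P(A) = 0.4601, P(B) = 0.5399
- P(D|A) = 0.0456, P(D|B) = 0.0621

Step 1: Find P(D)
P(D) = P(D|A)P(A) + P(D|B)P(B)
     = 0.0456 × 0.4601 + 0.0621 × 0.5399
     = 0.02098056 + 0.03352779
     = 0.05450835

Step 2: Apply Bayes' theorem
P(A|D) = P(D|A)P(A) / P(D)
       = 0.02098056 / 0.05450835
       = 0.3849


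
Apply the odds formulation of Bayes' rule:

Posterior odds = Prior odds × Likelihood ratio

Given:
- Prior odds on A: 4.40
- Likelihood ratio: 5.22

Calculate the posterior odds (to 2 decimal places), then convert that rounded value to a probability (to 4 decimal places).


Step 1: Calculate posterior odds
Posterior odds = Prior odds × LR
               = 4.40 × 5.22
               = 22.97

Step 2: Convert to probability
P(A|E) = Posterior odds / (1 + Posterior odds)
       = 22.97 / (1 + 22.97)
       = 22.97 / 23.97
       = 0.9583

The evidence increased P(A) from 0.8148 to 0.9583.


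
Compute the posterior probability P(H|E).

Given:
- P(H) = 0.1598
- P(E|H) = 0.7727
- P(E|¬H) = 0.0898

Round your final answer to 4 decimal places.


Bayes' theorem: P(H|E) = P(E|H) × P(H) / P(E)

Step 1: Calculate P(E) using law of total probability
P(E) = P(E|H)P(H) + P(E|¬H)P(¬H)
     = 0.7727 × 0.1598 + 0.0898 × 0.8402
     = 0.12347746 + 0.07544996
     = 0.19892742

Step 2: Apply Bayes' theorem
P(H|E) = P(E|H) × P(H) / P(E)
       = 0.12347746 / 0.19892742
       = 0.6207


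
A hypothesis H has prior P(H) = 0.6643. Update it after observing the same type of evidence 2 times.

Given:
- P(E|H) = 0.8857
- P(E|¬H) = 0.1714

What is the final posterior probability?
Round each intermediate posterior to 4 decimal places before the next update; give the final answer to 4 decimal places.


Sequential Bayesian updating:

Initial prior: P(H) = 0.6643

Update 1:
  P(E) = 0.8857 × 0.6643 + 0.1714 × 0.3357 = 0.58837051 + 0.05753898 = 0.64590949
  P(H|E) = 0.58837051 / 0.64590949 = 0.9109

Update 2:
  P(E) = 0.8857 × 0.9109 + 0.1714 × 0.0891 = 0.80678413 + 0.01527174 = 0.82205587
  P(H|E) = 0.80678413 / 0.82205587 = 0.9814

Final posterior: 0.9814


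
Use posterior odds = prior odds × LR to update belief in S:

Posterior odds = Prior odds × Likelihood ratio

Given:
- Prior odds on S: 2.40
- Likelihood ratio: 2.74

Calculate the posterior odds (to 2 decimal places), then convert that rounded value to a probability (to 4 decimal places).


Step 1: Calculate posterior odds
Posterior odds = Prior odds × LR
               = 2.40 × 2.74
               = 6.58

Step 2: Convert to probability
P(S|E) = Posterior odds / (1 + Posterior odds)
       = 6.58 / (1 + 6.58)
       = 6.58 / 7.58
       = 0.8681

The evidence increased P(S) from 0.7059 to 0.8681.


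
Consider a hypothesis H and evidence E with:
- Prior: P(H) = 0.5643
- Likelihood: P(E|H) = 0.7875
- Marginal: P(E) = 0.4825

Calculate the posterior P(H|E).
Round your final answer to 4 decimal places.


Using Bayes' theorem:

P(H|E) = P(E|H) × P(H) / P(E)
       = 0.7875 × 0.5643 / 0.4825
       = 0.44438625 / 0.4825
       = 0.9210

The evidence strengthens our belief in H.
Prior: 0.5643 → Posterior: 0.9210


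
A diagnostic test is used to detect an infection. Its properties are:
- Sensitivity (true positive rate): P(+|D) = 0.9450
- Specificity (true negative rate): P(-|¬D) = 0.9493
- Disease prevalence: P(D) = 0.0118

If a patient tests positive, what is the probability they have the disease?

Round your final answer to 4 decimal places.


Let D = has disease, + = positive test

Given:
- P(D) = 0.0118 (prevalence)
- P(+|D) = 0.9450 (sensitivity)
- P(-|¬D) = 0.9493 (specificity)
- P(+|¬D) = 0.0507 (false positive rate = 1 - specificity)

Step 1: Find P(+)
P(+) = P(+|D)P(D) + P(+|¬D)P(¬D)
     = 0.9450 × 0.0118 + 0.0507 × 0.9882
     = 0.01115100 + 0.05010174
     = 0.06125274

Step 2: Apply Bayes' theorem for P(D|+)
P(D|+) = P(+|D)P(D) / P(+)
       = 0.01115100 / 0.06125274
       = 0.1820


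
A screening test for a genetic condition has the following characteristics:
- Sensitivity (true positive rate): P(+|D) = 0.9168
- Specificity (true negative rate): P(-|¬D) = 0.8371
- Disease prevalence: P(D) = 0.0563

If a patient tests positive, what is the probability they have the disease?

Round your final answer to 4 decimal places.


Let D = has disease, + = positive test

Given:
- P(D) = 0.0563 (prevalence)
- P(+|D) = 0.9168 (sensitivity)
- P(-|¬D) = 0.8371 (specificity)
- P(+|¬D) = 0.1629 (false positive rate = 1 - specificity)

Step 1: Find P(+)
P(+) = P(+|D)P(D) + P(+|¬D)P(¬D)
     = 0.9168 × 0.0563 + 0.1629 × 0.9437
     = 0.05161584 + 0.15372873
     = 0.20534457

Step 2: Apply Bayes' theorem for P(D|+)
P(D|+) = P(+|D)P(D) / P(+)
       = 0.05161584 / 0.20534457
       = 0.2514


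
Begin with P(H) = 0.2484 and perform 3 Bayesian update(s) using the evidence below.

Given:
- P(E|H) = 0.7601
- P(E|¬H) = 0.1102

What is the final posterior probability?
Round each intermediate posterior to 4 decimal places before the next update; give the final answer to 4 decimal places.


Sequential Bayesian updating:

Initial prior: P(H) = 0.2484

Update 1:
  P(E) = 0.7601 × 0.2484 + 0.1102 × 0.7516 = 0.18880884 + 0.08282632 = 0.27163516
  P(H|E) = 0.18880884 / 0.27163516 = 0.6951

Update 2:
  P(E) = 0.7601 × 0.6951 + 0.1102 × 0.3049 = 0.52834551 + 0.03359998 = 0.56194549
  P(H|E) = 0.52834551 / 0.56194549 = 0.9402

Update 3:
  P(E) = 0.7601 × 0.9402 + 0.1102 × 0.0598 = 0.71464602 + 0.00658996 = 0.72123598
  P(H|E) = 0.71464602 / 0.72123598 = 0.9909

Final posterior: 0.9909


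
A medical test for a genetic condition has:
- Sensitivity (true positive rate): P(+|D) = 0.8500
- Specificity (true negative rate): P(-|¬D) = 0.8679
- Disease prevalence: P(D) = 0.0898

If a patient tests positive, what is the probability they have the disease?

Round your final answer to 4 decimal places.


Let D = has disease, + = positive test

Given:
- P(D) = 0.0898 (prevalence)
- P(+|D) = 0.8500 (sensitivity)
- P(-|¬D) = 0.8679 (specificity)
- P(+|¬D) = 0.1321 (false positive rate = 1 - specificity)

Step 1: Find P(+)
P(+) = P(+|D)P(D) + P(+|¬D)P(¬D)
     = 0.8500 × 0.0898 + 0.1321 × 0.9102
     = 0.07633000 + 0.12023742
     = 0.19656742

Step 2: Apply Bayes' theorem for P(D|+)
P(D|+) = P(+|D)P(D) / P(+)
       = 0.07633000 / 0.19656742
       = 0.3883


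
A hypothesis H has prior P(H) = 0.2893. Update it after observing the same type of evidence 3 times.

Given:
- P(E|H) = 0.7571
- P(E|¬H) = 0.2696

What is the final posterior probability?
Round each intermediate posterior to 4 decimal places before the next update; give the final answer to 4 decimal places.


Sequential Bayesian updating:

Initial prior: P(H) = 0.2893

Update 1:
  P(E) = 0.7571 × 0.2893 + 0.2696 × 0.7107 = 0.21902903 + 0.19160472 = 0.41063375
  P(H|E) = 0.21902903 / 0.41063375 = 0.5334

Update 2:
  P(E) = 0.7571 × 0.5334 + 0.2696 × 0.4666 = 0.40383714 + 0.12579536 = 0.52963250
  P(H|E) = 0.40383714 / 0.52963250 = 0.7625

Update 3:
  P(E) = 0.7571 × 0.7625 + 0.2696 × 0.2375 = 0.57728875 + 0.06403000 = 0.64131875
  P(H|E) = 0.57728875 / 0.64131875 = 0.9002

Final posterior: 0.9002


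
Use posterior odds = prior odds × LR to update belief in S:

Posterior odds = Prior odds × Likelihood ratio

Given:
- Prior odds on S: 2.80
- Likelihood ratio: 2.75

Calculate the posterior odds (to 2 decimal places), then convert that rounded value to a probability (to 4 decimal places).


Step 1: Calculate posterior odds
Posterior odds = Prior odds × LR
               = 2.80 × 2.75
               = 7.70

Step 2: Convert to probability
P(S|E) = Posterior odds / (1 + Posterior odds)
       = 7.70 / (1 + 7.70)
       = 7.70 / 8.70
       = 0.8851

The evidence increased P(S) from 0.7368 to 0.8851.


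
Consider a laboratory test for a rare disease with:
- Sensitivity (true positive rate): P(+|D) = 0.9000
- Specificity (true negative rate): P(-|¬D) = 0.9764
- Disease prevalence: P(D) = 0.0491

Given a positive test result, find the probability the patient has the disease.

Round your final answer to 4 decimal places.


Let D = has disease, + = positive test

Given:
- P(D) = 0.0491 (prevalence)
- P(+|D) = 0.9000 (sensitivity)
- P(-|¬D) = 0.9764 (specificity)
- P(+|¬D) = 0.0236 (false positive rate = 1 - specificity)

Step 1: Find P(+)
P(+) = P(+|D)P(D) + P(+|¬D)P(¬D)
     = 0.9000 × 0.0491 + 0.0236 × 0.9509
     = 0.04419000 + 0.02244124
     = 0.06663124

Step 2: Apply Bayes' theorem for P(D|+)
P(D|+) = P(+|D)P(D) / P(+)
       = 0.04419000 / 0.06663124
       = 0.6632


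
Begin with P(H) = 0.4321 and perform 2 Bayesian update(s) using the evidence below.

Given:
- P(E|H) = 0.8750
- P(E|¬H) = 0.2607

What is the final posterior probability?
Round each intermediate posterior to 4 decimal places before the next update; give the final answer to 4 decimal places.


Sequential Bayesian updating:

Initial prior: P(H) = 0.4321

Update 1:
  P(E) = 0.8750 × 0.4321 + 0.2607 × 0.5679 = 0.37808750 + 0.14805153 = 0.52613903
  P(H|E) = 0.37808750 / 0.52613903 = 0.7186

Update 2:
  P(E) = 0.8750 × 0.7186 + 0.2607 × 0.2814 = 0.62877500 + 0.07336098 = 0.70213598
  P(H|E) = 0.62877500 / 0.70213598 = 0.8955

Final posterior: 0.8955


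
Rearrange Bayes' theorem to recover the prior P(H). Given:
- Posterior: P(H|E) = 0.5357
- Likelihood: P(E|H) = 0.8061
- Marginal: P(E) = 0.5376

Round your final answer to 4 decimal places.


From Bayes' theorem: P(H|E) = P(E|H) × P(H) / P(E)

Rearranging for P(H):
P(H) = P(H|E) × P(E) / P(E|H)
     = 0.5357 × 0.5376 / 0.8061
     = 0.28799232 / 0.8061
     = 0.3573


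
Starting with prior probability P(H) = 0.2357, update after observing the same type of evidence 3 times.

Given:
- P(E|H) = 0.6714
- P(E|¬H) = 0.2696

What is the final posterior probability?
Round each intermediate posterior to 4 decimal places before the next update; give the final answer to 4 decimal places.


Sequential Bayesian updating:

Initial prior: P(H) = 0.2357

Update 1:
  P(E) = 0.6714 × 0.2357 + 0.2696 × 0.7643 = 0.15824898 + 0.20605528 = 0.36430426
  P(H|E) = 0.15824898 / 0.36430426 = 0.4344

Update 2:
  P(E) = 0.6714 × 0.4344 + 0.2696 × 0.5656 = 0.29165616 + 0.15248576 = 0.44414192
  P(H|E) = 0.29165616 / 0.44414192 = 0.6567

Update 3:
  P(E) = 0.6714 × 0.6567 + 0.2696 × 0.3433 = 0.44090838 + 0.09255368 = 0.53346206
  P(H|E) = 0.44090838 / 0.53346206 = 0.8265

Final posterior: 0.8265


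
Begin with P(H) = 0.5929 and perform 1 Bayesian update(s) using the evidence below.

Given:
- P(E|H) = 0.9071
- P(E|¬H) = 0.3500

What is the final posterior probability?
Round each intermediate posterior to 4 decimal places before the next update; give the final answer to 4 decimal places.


Sequential Bayesian updating:

Initial prior: P(H) = 0.5929

Update 1:
  P(E) = 0.9071 × 0.5929 + 0.3500 × 0.4071 = 0.53781959 + 0.14248500 = 0.68030459
  P(H|E) = 0.53781959 / 0.68030459 = 0.7906

Final posterior: 0.7906


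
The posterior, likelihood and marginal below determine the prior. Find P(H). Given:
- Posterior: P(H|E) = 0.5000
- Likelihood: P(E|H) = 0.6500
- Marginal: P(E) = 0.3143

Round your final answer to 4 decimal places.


From Bayes' theorem: P(H|E) = P(E|H) × P(H) / P(E)

Rearranging for P(H):
P(H) = P(H|E) × P(E) / P(E|H)
     = 0.5000 × 0.3143 / 0.6500
     = 0.15715000 / 0.6500
     = 0.2418


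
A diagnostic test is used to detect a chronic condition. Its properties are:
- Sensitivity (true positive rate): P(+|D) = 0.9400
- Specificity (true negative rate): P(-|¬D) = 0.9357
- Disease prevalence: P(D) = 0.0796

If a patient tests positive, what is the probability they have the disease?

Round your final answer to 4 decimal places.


Let D = has disease, + = positive test

Given:
- P(D) = 0.0796 (prevalence)
- P(+|D) = 0.9400 (sensitivity)
- P(-|¬D) = 0.9357 (specificity)
- P(+|¬D) = 0.0643 (false positive rate = 1 - specificity)

Step 1: Find P(+)
P(+) = P(+|D)P(D) + P(+|¬D)P(¬D)
     = 0.9400 × 0.0796 + 0.0643 × 0.9204
     = 0.07482400 + 0.05918172
     = 0.13400572

Step 2: Apply Bayes' theorem for P(D|+)
P(D|+) = P(+|D)P(D) / P(+)
       = 0.07482400 / 0.13400572
       = 0.5584


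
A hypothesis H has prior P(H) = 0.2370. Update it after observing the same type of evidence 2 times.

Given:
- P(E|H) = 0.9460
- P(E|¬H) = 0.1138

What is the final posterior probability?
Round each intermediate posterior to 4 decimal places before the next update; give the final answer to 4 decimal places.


Sequential Bayesian updating:

Initial prior: P(H) = 0.2370

Update 1:
  P(E) = 0.9460 × 0.2370 + 0.1138 × 0.7630 = 0.22420200 + 0.08682940 = 0.31103140
  P(H|E) = 0.22420200 / 0.31103140 = 0.7208

Update 2:
  P(E) = 0.9460 × 0.7208 + 0.1138 × 0.2792 = 0.68187680 + 0.03177296 = 0.71364976
  P(H|E) = 0.68187680 / 0.71364976 = 0.9555

Final posterior: 0.9555


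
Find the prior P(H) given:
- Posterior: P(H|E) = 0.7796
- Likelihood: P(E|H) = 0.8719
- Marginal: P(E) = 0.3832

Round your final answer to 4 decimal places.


From Bayes' theorem: P(H|E) = P(E|H) × P(H) / P(E)

Rearranging for P(H):
P(H) = P(H|E) × P(E) / P(E|H)
     = 0.7796 × 0.3832 / 0.8719
     = 0.29874272 / 0.8719
     = 0.3426


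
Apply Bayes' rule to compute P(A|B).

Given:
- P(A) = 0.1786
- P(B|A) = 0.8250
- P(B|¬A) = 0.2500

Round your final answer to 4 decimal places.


Bayes' theorem: P(A|B) = P(B|A) × P(A) / P(B)

Step 1: Calculate P(B) using law of total probability
P(B) = P(B|A)P(A) + P(B|¬A)P(¬A)
     = 0.8250 × 0.1786 + 0.2500 × 0.8214
     = 0.14734500 + 0.20535000
     = 0.35269500

Step 2: Apply Bayes' theorem
P(A|B) = P(B|A) × P(A) / P(B)
       = 0.14734500 / 0.35269500
       = 0.4178


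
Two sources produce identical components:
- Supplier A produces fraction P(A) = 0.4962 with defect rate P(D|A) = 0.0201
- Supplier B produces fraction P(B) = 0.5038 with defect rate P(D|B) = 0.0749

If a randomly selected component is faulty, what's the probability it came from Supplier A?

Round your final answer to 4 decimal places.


Let A = from Supplier A, D = faulty

Given:
- P(A) = 0.4962, P(B) = 0.5038
- P(D|A) = 0.0201, P(D|B) = 0.0749

Step 1: Find P(D)
P(D) = P(D|A)P(A) + P(D|B)P(B)
     = 0.0201 × 0.4962 + 0.0749 × 0.5038
     = 0.00997362 + 0.03773462
     = 0.04770824

Step 2: Apply Bayes' theorem
P(A|D) = P(D|A)P(A) / P(D)
       = 0.00997362 / 0.04770824
       = 0.2091


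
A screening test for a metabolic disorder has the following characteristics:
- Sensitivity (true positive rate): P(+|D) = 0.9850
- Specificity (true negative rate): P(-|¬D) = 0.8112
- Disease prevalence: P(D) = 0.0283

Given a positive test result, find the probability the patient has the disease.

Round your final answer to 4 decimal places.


Let D = has disease, + = positive test

Given:
- P(D) = 0.0283 (prevalence)
- P(+|D) = 0.9850 (sensitivity)
- P(-|¬D) = 0.8112 (specificity)
- P(+|¬D) = 0.1888 (false positive rate = 1 - specificity)

Step 1: Find P(+)
P(+) = P(+|D)P(D) + P(+|¬D)P(¬D)
     = 0.9850 × 0.0283 + 0.1888 × 0.9717
     = 0.02787550 + 0.18345696
     = 0.21133246

Step 2: Apply Bayes' theorem for P(D|+)
P(D|+) = P(+|D)P(D) / P(+)
       = 0.02787550 / 0.21133246
       = 0.1319


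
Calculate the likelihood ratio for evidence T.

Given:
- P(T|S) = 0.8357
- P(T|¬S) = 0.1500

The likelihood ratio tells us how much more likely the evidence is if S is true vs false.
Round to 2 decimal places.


Likelihood Ratio (LR) = P(T|S) / P(T|¬S)

LR = 0.8357 / 0.1500
   = 5.57

The evidence is 5.57 times more likely if S is true than if S is false.
Since LR > 1, the evidence supports S over ¬S.


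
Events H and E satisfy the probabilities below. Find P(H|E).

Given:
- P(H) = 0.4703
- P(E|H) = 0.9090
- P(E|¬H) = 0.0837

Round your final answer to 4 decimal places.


Bayes' theorem: P(H|E) = P(E|H) × P(H) / P(E)

Step 1: Calculate P(E) using law of total probability
P(E) = P(E|H)P(H) + P(E|¬H)P(¬H)
     = 0.9090 × 0.4703 + 0.0837 × 0.5297
     = 0.42750270 + 0.04433589
     = 0.47183859

Step 2: Apply Bayes' theorem
P(H|E) = P(E|H) × P(H) / P(E)
       = 0.42750270 / 0.47183859
       = 0.9060


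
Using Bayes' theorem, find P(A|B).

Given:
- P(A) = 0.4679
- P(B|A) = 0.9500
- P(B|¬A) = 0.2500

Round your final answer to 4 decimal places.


Bayes' theorem: P(A|B) = P(B|A) × P(A) / P(B)

Step 1: Calculate P(B) using law of total probability
P(B) = P(B|A)P(A) + P(B|¬A)P(¬A)
     = 0.9500 × 0.4679 + 0.2500 × 0.5321
     = 0.44450500 + 0.13302500
     = 0.57753000

Step 2: Apply Bayes' theorem
P(A|B) = P(B|A) × P(A) / P(B)
       = 0.44450500 / 0.57753000
       = 0.7697


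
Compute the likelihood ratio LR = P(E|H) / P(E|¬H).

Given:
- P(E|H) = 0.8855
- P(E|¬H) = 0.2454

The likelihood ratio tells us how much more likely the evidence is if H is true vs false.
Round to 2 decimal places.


Likelihood Ratio (LR) = P(E|H) / P(E|¬H)

LR = 0.8855 / 0.2454
   = 3.61

The evidence is 3.61 times more likely if H is true than if H is false.
Since LR > 1, the evidence supports H over ¬H.


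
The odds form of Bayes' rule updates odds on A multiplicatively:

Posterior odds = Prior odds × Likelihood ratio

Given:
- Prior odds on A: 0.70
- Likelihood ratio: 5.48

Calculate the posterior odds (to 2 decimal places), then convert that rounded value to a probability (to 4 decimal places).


Step 1: Calculate posterior odds
Posterior odds = Prior odds × LR
               = 0.70 × 5.48
               = 3.84

Step 2: Convert to probability
P(A|E) = Posterior odds / (1 + Posterior odds)
       = 3.84 / (1 + 3.84)
       = 3.84 / 4.84
       = 0.7934

The evidence increased P(A) from 0.4118 to 0.7934.


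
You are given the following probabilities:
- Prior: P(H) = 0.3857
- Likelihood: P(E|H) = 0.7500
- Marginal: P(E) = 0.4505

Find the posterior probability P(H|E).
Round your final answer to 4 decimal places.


Using Bayes' theorem:

P(H|E) = P(E|H) × P(H) / P(E)
       = 0.7500 × 0.3857 / 0.4505
       = 0.28927500 / 0.4505
       = 0.6421

The evidence strengthens our belief in H.
Prior: 0.3857 → Posterior: 0.6421


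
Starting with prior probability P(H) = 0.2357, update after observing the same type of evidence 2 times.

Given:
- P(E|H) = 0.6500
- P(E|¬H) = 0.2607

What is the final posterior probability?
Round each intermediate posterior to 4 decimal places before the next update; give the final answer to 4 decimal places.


Sequential Bayesian updating:

Initial prior: P(H) = 0.2357

Update 1:
  P(E) = 0.6500 × 0.2357 + 0.2607 × 0.7643 = 0.15320500 + 0.19925301 = 0.35245801
  P(H|E) = 0.15320500 / 0.35245801 = 0.4347

Update 2:
  P(E) = 0.6500 × 0.4347 + 0.2607 × 0.5653 = 0.28255500 + 0.14737371 = 0.42992871
  P(H|E) = 0.28255500 / 0.42992871 = 0.6572

Final posterior: 0.6572


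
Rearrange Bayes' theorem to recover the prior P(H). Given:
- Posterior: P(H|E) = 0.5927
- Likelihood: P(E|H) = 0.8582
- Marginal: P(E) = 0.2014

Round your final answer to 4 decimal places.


From Bayes' theorem: P(H|E) = P(E|H) × P(H) / P(E)

Rearranging for P(H):
P(H) = P(H|E) × P(E) / P(E|H)
     = 0.5927 × 0.2014 / 0.8582
     = 0.11936978 / 0.8582
     = 0.1391


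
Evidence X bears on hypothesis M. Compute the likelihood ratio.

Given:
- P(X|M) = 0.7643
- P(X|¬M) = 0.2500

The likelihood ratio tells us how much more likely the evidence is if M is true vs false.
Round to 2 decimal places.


Likelihood Ratio (LR) = P(X|M) / P(X|¬M)

LR = 0.7643 / 0.2500
   = 3.06

The evidence is 3.06 times more likely if M is true than if M is false.
LR > 1, so observing X raises the odds in favor of M.


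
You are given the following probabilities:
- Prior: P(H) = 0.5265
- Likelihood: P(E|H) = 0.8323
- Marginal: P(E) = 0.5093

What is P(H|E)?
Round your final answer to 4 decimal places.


Using Bayes' theorem:

P(H|E) = P(E|H) × P(H) / P(E)
       = 0.8323 × 0.5265 / 0.5093
       = 0.43820595 / 0.5093
       = 0.8604

The evidence strengthens our belief in H.
Prior: 0.5265 → Posterior: 0.8604


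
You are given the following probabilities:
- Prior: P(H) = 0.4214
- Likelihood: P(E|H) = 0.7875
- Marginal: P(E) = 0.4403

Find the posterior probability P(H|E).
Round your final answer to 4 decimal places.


Using Bayes' theorem:

P(H|E) = P(E|H) × P(H) / P(E)
       = 0.7875 × 0.4214 / 0.4403
       = 0.33185250 / 0.4403
       = 0.7537

The evidence strengthens our belief in H.
Prior: 0.4214 → Posterior: 0.7537


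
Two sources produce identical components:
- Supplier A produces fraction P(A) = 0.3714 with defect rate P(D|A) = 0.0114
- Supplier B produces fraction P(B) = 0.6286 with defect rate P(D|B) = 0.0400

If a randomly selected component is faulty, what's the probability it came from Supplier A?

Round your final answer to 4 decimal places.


Let A = from Supplier A, D = faulty

Given:
- P(A) = 0.3714, P(B) = 0.6286
- P(D|A) = 0.0114, P(D|B) = 0.0400

Step 1: Find P(D)
P(D) = P(D|A)P(A) + P(D|B)P(B)
     = 0.0114 × 0.3714 + 0.0400 × 0.6286
     = 0.00423396 + 0.02514400
     = 0.02937796

Step 2: Apply Bayes' theorem
P(A|D) = P(D|A)P(A) / P(D)
       = 0.00423396 / 0.02937796
       = 0.1441


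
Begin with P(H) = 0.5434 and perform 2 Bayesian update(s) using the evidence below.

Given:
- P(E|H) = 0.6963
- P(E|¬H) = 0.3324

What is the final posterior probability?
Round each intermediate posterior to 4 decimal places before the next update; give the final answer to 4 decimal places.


Sequential Bayesian updating:

Initial prior: P(H) = 0.5434

Update 1:
  P(E) = 0.6963 × 0.5434 + 0.3324 × 0.4566 = 0.37836942 + 0.15177384 = 0.53014326
  P(H|E) = 0.37836942 / 0.53014326 = 0.7137

Update 2:
  P(E) = 0.6963 × 0.7137 + 0.3324 × 0.2863 = 0.49694931 + 0.09516612 = 0.59211543
  P(H|E) = 0.49694931 / 0.59211543 = 0.8393

Final posterior: 0.8393


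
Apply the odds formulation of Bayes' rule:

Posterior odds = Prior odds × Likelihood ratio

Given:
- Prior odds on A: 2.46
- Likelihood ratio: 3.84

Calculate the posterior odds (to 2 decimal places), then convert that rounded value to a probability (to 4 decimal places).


Step 1: Calculate posterior odds
Posterior odds = Prior odds × LR
               = 2.46 × 3.84
               = 9.45

Step 2: Convert to probability
P(A|E) = Posterior odds / (1 + Posterior odds)
       = 9.45 / (1 + 9.45)
       = 9.45 / 10.45
       = 0.9043

The evidence increased P(A) from 0.7110 to 0.9043.


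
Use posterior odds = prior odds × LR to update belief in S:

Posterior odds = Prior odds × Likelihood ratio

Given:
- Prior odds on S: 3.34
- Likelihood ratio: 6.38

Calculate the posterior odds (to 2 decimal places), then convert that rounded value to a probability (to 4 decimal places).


Step 1: Calculate posterior odds
Posterior odds = Prior odds × LR
               = 3.34 × 6.38
               = 21.31

Step 2: Convert to probability
P(S|E) = Posterior odds / (1 + Posterior odds)
       = 21.31 / (1 + 21.31)
       = 21.31 / 22.31
       = 0.9552

The evidence increased P(S) from 0.7696 to 0.9552.


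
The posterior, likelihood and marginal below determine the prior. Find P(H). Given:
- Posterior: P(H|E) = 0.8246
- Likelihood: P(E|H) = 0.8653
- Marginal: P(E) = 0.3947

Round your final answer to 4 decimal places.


From Bayes' theorem: P(H|E) = P(E|H) × P(H) / P(E)

Rearranging for P(H):
P(H) = P(H|E) × P(E) / P(E|H)
     = 0.8246 × 0.3947 / 0.8653
     = 0.32546962 / 0.8653
     = 0.3761


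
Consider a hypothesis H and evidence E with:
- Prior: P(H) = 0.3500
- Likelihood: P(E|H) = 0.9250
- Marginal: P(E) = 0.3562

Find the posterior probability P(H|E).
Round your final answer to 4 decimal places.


Using Bayes' theorem:

P(H|E) = P(E|H) × P(H) / P(E)
       = 0.9250 × 0.3500 / 0.3562
       = 0.32375000 / 0.3562
       = 0.9089

The evidence strengthens our belief in H.
Prior: 0.3500 → Posterior: 0.9089


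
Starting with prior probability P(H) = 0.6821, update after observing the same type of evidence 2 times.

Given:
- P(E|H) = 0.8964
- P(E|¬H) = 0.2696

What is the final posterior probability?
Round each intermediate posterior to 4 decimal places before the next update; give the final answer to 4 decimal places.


Sequential Bayesian updating:

Initial prior: P(H) = 0.6821

Update 1:
  P(E) = 0.8964 × 0.6821 + 0.2696 × 0.3179 = 0.61143444 + 0.08570584 = 0.69714028
  P(H|E) = 0.61143444 / 0.69714028 = 0.8771

Update 2:
  P(E) = 0.8964 × 0.8771 + 0.2696 × 0.1229 = 0.78623244 + 0.03313384 = 0.81936628
  P(H|E) = 0.78623244 / 0.81936628 = 0.9596

Final posterior: 0.9596


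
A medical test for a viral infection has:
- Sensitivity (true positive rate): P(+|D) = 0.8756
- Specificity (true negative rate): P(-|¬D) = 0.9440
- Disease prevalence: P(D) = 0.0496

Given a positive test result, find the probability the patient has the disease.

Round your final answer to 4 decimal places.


Let D = has disease, + = positive test

Given:
- P(D) = 0.0496 (prevalence)
- P(+|D) = 0.8756 (sensitivity)
- P(-|¬D) = 0.9440 (specificity)
- P(+|¬D) = 0.0560 (false positive rate = 1 - specificity)

Step 1: Find P(+)
P(+) = P(+|D)P(D) + P(+|¬D)P(¬D)
     = 0.8756 × 0.0496 + 0.0560 × 0.9504
     = 0.04342976 + 0.05322240
     = 0.09665216

Step 2: Apply Bayes' theorem for P(D|+)
P(D|+) = P(+|D)P(D) / P(+)
       = 0.04342976 / 0.09665216
       = 0.4493


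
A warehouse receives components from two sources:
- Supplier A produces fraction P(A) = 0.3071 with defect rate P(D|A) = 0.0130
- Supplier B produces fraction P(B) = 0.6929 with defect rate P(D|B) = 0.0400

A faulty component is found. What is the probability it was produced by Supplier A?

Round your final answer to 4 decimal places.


Let A = from Supplier A, D = faulty

Given:
- P(A) = 0.3071, P(B) = 0.6929
- P(D|A) = 0.0130, P(D|B) = 0.0400

Step 1: Find P(D)
P(D) = P(D|A)P(A) + P(D|B)P(B)
     = 0.0130 × 0.3071 + 0.0400 × 0.6929
     = 0.00399230 + 0.02771600
     = 0.03170830

Step 2: Apply Bayes' theorem
P(A|D) = P(D|A)P(A) / P(D)
       = 0.00399230 / 0.03170830
       = 0.1259


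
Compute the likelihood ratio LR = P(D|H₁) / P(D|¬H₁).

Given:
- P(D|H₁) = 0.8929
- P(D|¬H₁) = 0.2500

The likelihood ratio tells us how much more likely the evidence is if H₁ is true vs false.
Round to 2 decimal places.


Likelihood Ratio (LR) = P(D|H₁) / P(D|¬H₁)

LR = 0.8929 / 0.2500
   = 3.57

The evidence is 3.57 times more likely if H₁ is true than if H₁ is false.
LR > 1, so observing D raises the odds in favor of H₁.


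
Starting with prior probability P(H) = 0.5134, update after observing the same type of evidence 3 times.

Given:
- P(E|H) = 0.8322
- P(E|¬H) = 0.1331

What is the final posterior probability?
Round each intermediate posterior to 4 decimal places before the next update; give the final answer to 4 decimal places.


Sequential Bayesian updating:

Initial prior: P(H) = 0.5134

Update 1:
  P(E) = 0.8322 × 0.5134 + 0.1331 × 0.4866 = 0.42725148 + 0.06476646 = 0.49201794
  P(H|E) = 0.42725148 / 0.49201794 = 0.8684

Update 2:
  P(E) = 0.8322 × 0.8684 + 0.1331 × 0.1316 = 0.72268248 + 0.01751596 = 0.74019844
  P(H|E) = 0.72268248 / 0.74019844 = 0.9763

Update 3:
  P(E) = 0.8322 × 0.9763 + 0.1331 × 0.0237 = 0.81247686 + 0.00315447 = 0.81563133
  P(H|E) = 0.81247686 / 0.81563133 = 0.9961

Final posterior: 0.9961


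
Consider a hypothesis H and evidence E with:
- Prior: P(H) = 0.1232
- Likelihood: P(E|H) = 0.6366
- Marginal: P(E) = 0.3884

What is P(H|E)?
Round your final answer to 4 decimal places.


Using Bayes' theorem:

P(H|E) = P(E|H) × P(H) / P(E)
       = 0.6366 × 0.1232 / 0.3884
       = 0.07842912 / 0.3884
       = 0.2019

The evidence strengthens our belief in H.
Prior: 0.1232 → Posterior: 0.2019


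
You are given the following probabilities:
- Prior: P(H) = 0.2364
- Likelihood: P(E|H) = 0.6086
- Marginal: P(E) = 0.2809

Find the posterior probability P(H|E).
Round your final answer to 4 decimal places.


Using Bayes' theorem:

P(H|E) = P(E|H) × P(H) / P(E)
       = 0.6086 × 0.2364 / 0.2809
       = 0.14387304 / 0.2809
       = 0.5122

The evidence strengthens our belief in H.
Prior: 0.2364 → Posterior: 0.5122


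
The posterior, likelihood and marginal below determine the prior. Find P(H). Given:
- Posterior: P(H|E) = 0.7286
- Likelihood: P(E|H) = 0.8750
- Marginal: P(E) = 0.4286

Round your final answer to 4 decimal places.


From Bayes' theorem: P(H|E) = P(E|H) × P(H) / P(E)

Rearranging for P(H):
P(H) = P(H|E) × P(E) / P(E|H)
     = 0.7286 × 0.4286 / 0.8750
     = 0.31227796 / 0.8750
     = 0.3569


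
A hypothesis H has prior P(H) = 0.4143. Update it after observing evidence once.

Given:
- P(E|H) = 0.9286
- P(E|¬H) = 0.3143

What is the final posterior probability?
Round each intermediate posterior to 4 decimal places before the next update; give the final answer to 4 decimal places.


Sequential Bayesian updating:

Initial prior: P(H) = 0.4143

Update 1:
  P(E) = 0.9286 × 0.4143 + 0.3143 × 0.5857 = 0.38471898 + 0.18408551 = 0.56880449
  P(H|E) = 0.38471898 / 0.56880449 = 0.6764

Final posterior: 0.6764


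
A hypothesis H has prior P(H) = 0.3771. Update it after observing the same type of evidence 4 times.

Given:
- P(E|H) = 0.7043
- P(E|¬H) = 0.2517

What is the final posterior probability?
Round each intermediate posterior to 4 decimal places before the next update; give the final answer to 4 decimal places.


Sequential Bayesian updating:

Initial prior: P(H) = 0.3771

Update 1:
  P(E) = 0.7043 × 0.3771 + 0.2517 × 0.6229 = 0.26559153 + 0.15678393 = 0.42237546
  P(H|E) = 0.26559153 / 0.42237546 = 0.6288

Update 2:
  P(E) = 0.7043 × 0.6288 + 0.2517 × 0.3712 = 0.44286384 + 0.09343104 = 0.53629488
  P(H|E) = 0.44286384 / 0.53629488 = 0.8258

Update 3:
  P(E) = 0.7043 × 0.8258 + 0.2517 × 0.1742 = 0.58161094 + 0.04384614 = 0.62545708
  P(H|E) = 0.58161094 / 0.62545708 = 0.9299

Update 4:
  P(E) = 0.7043 × 0.9299 + 0.2517 × 0.0701 = 0.65492857 + 0.01764417 = 0.67257274
  P(H|E) = 0.65492857 / 0.67257274 = 0.9738

Final posterior: 0.9738


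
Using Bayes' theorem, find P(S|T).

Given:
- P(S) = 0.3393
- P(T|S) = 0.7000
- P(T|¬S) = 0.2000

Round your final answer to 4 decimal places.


Bayes' theorem: P(S|T) = P(T|S) × P(S) / P(T)

Step 1: Calculate P(T) using law of total probability
P(T) = P(T|S)P(S) + P(T|¬S)P(¬S)
     = 0.7000 × 0.3393 + 0.2000 × 0.6607
     = 0.23751000 + 0.13214000
     = 0.36965000

Step 2: Apply Bayes' theorem
P(S|T) = P(T|S) × P(S) / P(T)
       = 0.23751000 / 0.36965000
       = 0.6425


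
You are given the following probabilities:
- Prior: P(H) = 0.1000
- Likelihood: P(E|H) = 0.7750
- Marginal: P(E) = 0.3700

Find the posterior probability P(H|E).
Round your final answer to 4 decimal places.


Using Bayes' theorem:

P(H|E) = P(E|H) × P(H) / P(E)
       = 0.7750 × 0.1000 / 0.3700
       = 0.07750000 / 0.3700
       = 0.2095

The evidence strengthens our belief in H.
Prior: 0.1000 → Posterior: 0.2095


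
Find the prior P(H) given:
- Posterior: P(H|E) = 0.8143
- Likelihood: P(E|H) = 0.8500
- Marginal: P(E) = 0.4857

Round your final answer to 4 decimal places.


From Bayes' theorem: P(H|E) = P(E|H) × P(H) / P(E)

Rearranging for P(H):
P(H) = P(H|E) × P(E) / P(E|H)
     = 0.8143 × 0.4857 / 0.8500
     = 0.39550551 / 0.8500
     = 0.4653


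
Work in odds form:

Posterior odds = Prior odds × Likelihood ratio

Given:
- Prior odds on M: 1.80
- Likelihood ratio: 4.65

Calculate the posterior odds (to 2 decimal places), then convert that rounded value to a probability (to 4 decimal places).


Step 1: Calculate posterior odds
Posterior odds = Prior odds × LR
               = 1.80 × 4.65
               = 8.37

Step 2: Convert to probability
P(M|E) = Posterior odds / (1 + Posterior odds)
       = 8.37 / (1 + 8.37)
       = 8.37 / 9.37
       = 0.8933

The evidence increased P(M) from 0.6429 to 0.8933.
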